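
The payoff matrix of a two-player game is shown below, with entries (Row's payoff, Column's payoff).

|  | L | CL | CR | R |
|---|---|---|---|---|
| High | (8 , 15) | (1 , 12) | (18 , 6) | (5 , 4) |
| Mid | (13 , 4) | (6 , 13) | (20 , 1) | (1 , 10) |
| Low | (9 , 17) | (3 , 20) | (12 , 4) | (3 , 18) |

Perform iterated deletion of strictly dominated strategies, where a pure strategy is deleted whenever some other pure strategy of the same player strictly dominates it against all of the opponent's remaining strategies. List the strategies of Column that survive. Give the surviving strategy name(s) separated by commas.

Column's strategy CR is strictly dominated by L (High: 15>6, Mid: 4>1, Low: 17>4) and is removed.
Column's strategy R is strictly dominated by CL (High: 12>4, Mid: 13>10, Low: 20>18) and is removed.
For Row, Mid strictly dominates High on the remaining columns (L: 13>8, CL: 6>1); eliminate High.
Row's strategy Low is strictly dominated by Mid (L: 13>9, CL: 6>3) and is removed.
Column L is eliminated: CL beats it against every remaining row (Mid: 13>4).
Among the remaining strategies, none is strictly dominated by another pure strategy of the same player, so the elimination stops.
Surviving strategies — Row: {Mid}; Column: {CL}.

CL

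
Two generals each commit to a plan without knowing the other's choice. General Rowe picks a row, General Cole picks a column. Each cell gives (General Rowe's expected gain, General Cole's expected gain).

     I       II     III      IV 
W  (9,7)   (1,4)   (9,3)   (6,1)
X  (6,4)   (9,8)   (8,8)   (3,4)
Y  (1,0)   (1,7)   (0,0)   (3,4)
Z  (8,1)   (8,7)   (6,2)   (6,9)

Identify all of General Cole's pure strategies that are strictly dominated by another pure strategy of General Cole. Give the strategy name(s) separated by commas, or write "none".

I: no other strategy beats it everywhere (II at W (7>4); III at W (7>3); IV at W (7>1)).
II is not dominated — it holds its own against I at X (8>4); III at W (4>3); IV at W (4>1).
III is not dominated — it holds its own against I at X (8>4); II at X (8=8); IV at W (3>1).
Nothing dominates IV: I at X (4=4); II at Z (9>7); III at Y (4>0).

none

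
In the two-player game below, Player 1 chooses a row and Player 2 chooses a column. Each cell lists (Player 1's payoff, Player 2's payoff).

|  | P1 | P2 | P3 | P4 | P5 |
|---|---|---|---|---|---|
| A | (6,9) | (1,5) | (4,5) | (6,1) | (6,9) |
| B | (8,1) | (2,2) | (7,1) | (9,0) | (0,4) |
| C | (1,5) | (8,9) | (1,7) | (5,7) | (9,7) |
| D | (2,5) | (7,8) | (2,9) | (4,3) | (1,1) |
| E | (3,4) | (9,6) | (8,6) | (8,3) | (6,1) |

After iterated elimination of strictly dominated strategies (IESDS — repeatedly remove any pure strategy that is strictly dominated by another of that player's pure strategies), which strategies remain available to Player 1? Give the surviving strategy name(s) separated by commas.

Row D is eliminated: E beats it against every remaining column (P1: 3>2, P2: 9>7, P3: 8>2, P4: 8>4, P5: 6>1).
Player 2's strategy P4 is strictly dominated by P2 (A: 5>1, B: 2>0, C: 9>7, E: 6>3) and is removed.
Among the remaining strategies, none is strictly dominated by another pure strategy of the same player, so the elimination stops.
Surviving strategies — Player 1: {A, B, C, E}; Player 2: {P1, P2, P3, P5}.

A, B, C, E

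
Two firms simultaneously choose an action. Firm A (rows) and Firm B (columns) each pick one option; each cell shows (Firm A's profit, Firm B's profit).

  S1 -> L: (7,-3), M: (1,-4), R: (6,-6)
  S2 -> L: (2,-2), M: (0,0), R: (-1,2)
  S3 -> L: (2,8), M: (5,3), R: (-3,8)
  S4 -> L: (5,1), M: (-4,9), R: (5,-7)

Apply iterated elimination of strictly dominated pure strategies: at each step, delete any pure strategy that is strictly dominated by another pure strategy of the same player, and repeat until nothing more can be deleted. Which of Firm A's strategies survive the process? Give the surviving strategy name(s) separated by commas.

S1

Firm A's strategy S2 is strictly dominated by S1 (L: 7>2, M: 1>0, R: 6>-1) and is removed.
Firm A's strategy S4 is strictly dominated by S1 (L: 7>5, M: 1>-4, R: 6>5) and is removed.
For Firm B, L strictly dominates M on the remaining rows (S1: -3>-4, S3: 8>3); eliminate M.
Firm A's strategy S3 is strictly dominated by S1 (L: 7>2, R: 6>-3) and is removed.
Firm B's strategy R is strictly dominated by L (S1: -3>-6) and is removed.
Among the remaining strategies, none is strictly dominated by another pure strategy of the same player, so the elimination stops.
Surviving strategies — Firm A: {S1}; Firm B: {L}.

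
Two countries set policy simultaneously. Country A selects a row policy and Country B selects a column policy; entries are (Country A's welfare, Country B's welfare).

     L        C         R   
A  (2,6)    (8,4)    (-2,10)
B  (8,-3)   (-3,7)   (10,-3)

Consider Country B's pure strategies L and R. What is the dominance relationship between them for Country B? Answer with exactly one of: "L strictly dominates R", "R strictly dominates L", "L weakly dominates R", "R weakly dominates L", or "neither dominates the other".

L's payoffs vs R's, by Country A's action — A: 6<10, B: -3=-3.
R is at least as good everywhere and strictly better somewhere (tied at B), so R weakly dominates L.

R weakly dominates L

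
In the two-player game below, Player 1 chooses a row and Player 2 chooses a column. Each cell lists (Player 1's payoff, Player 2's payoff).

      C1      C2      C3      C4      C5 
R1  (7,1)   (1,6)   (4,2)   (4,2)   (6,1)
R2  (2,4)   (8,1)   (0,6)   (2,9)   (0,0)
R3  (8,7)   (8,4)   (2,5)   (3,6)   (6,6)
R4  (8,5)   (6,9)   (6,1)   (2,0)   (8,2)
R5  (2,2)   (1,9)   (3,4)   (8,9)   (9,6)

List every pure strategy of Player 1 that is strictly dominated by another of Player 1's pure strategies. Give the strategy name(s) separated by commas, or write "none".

Nothing dominates R1: R2 at C1 (7>2); R3 at C3 (4>2); R4 at C4 (4>2); R5 at C1 (7>2).
R2 is not dominated — it holds its own against R1 at C2 (8>1); R3 at C2 (8=8); R4 at C2 (8>6); R5 at C1 (2=2).
Nothing dominates R3: R1 at C1 (8>7); R2 at C1 (8>2); R4 at C1 (8=8); R5 at C1 (8>2).
R4: no other strategy beats it everywhere (R1 at C1 (8>7); R2 at C1 (8>2); R3 at C1 (8=8); R5 at C1 (8>2)).
R5: no other strategy beats it everywhere (R1 at C2 (1=1); R2 at C1 (2=2); R3 at C3 (3>2); R4 at C4 (8>2)).

none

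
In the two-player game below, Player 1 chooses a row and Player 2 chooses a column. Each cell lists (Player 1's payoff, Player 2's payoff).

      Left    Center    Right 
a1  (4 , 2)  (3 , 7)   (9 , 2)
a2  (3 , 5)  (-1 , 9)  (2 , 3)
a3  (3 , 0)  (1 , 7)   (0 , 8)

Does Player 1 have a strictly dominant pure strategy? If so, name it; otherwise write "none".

a1

a1 vs a2: Left: 4>3, Center: 3>-1, Right: 9>2.
a1 vs a3: Left: 4>3, Center: 3>1, Right: 9>0.
a1 strictly beats every other strategy against every opponent action, so it is strictly dominant.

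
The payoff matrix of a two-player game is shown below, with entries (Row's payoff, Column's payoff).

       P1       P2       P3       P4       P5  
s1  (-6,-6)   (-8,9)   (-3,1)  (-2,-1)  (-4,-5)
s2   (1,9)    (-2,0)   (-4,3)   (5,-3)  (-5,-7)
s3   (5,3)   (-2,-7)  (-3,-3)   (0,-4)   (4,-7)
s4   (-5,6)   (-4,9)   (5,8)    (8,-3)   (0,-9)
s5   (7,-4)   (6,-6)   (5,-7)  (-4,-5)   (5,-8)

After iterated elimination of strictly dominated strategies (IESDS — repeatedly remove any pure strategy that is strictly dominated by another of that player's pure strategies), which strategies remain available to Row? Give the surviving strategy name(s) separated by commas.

Row s1 is eliminated: s4 beats it against every remaining column (P1: -5>-6, P2: -4>-8, P3: 5>-3, P4: 8>-2, P5: 0>-4).
Column's strategy P4 is strictly dominated by P1 (s2: 9>-3, s3: 3>-4, s4: 6>-3, s5: -4>-5) and is removed.
Row's strategy s2 is strictly dominated by s5 (P1: 7>1, P2: 6>-2, P3: 5>-4, P5: 5>-5) and is removed.
For Row, s5 strictly dominates s3 on the remaining columns (P1: 7>5, P2: 6>-2, P3: 5>-3, P5: 5>4); eliminate s3.
Column's strategy P3 is strictly dominated by P2 (s4: 9>8, s5: -6>-7) and is removed.
Row's strategy s4 is strictly dominated by s5 (P1: 7>-5, P2: 6>-4, P5: 5>0) and is removed.
For Column, P1 strictly dominates P2 on the remaining rows (s5: -4>-6); eliminate P2.
For Column, P1 strictly dominates P5 on the remaining rows (s5: -4>-8); eliminate P5.
Among the remaining strategies, none is strictly dominated by another pure strategy of the same player, so the elimination stops.
Surviving strategies — Row: {s5}; Column: {P1}.

s5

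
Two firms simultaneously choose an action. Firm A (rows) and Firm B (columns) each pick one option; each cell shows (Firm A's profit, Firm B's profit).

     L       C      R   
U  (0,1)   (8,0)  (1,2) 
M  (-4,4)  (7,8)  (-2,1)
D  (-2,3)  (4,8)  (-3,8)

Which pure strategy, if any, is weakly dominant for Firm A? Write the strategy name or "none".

U vs M: L: 0>-4, C: 8>7, R: 1>-2.
U vs D: L: 0>-2, C: 8>4, R: 1>-3.
U is at least as good as every other strategy against every opponent action, so it is weakly dominant.

U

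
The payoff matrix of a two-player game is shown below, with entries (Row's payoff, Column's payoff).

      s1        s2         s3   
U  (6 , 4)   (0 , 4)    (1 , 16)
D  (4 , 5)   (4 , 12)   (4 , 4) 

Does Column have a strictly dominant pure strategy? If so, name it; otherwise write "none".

none

s1 fails to dominate s2 at U (4=4).
s2 fails to dominate s1 at U (4=4).
s3 fails to dominate s1 at D (4<5).
No single strategy dominates all the others.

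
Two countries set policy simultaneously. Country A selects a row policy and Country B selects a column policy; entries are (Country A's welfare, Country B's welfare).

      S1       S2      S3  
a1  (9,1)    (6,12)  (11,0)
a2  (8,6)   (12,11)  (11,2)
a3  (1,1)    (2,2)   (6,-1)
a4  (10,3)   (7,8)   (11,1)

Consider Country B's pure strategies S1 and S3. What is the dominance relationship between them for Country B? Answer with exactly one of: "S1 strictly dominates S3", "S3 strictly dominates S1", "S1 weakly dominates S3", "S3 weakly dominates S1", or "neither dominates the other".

S1 strictly dominates S3

S1's payoffs vs S3's, by Country A's action — a1: 1>0, a2: 6>2, a3: 1>-1, a4: 3>1.
Every comparison favours S1, so S1 strictly dominates S3.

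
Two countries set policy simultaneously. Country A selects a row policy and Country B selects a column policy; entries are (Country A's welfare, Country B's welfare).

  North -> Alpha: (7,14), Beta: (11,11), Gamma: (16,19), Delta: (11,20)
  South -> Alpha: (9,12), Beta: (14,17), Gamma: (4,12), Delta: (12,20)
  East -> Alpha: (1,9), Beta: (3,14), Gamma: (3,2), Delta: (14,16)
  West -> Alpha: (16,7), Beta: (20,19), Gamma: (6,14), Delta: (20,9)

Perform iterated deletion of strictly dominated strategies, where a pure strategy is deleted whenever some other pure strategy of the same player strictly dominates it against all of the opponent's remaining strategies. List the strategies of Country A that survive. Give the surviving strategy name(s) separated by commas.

North, West

Country A's strategy South is strictly dominated by West (Alpha: 16>9, Beta: 20>14, Gamma: 6>4, Delta: 20>12) and is removed.
For Country A, West strictly dominates East on the remaining columns (Alpha: 16>1, Beta: 20>3, Gamma: 6>3, Delta: 20>14); eliminate East.
For Country B, Gamma strictly dominates Alpha on the remaining rows (North: 19>14, West: 14>7); eliminate Alpha.
Among the remaining strategies, none is strictly dominated by another pure strategy of the same player, so the elimination stops.
Surviving strategies — Country A: {North, West}; Country B: {Beta, Gamma, Delta}.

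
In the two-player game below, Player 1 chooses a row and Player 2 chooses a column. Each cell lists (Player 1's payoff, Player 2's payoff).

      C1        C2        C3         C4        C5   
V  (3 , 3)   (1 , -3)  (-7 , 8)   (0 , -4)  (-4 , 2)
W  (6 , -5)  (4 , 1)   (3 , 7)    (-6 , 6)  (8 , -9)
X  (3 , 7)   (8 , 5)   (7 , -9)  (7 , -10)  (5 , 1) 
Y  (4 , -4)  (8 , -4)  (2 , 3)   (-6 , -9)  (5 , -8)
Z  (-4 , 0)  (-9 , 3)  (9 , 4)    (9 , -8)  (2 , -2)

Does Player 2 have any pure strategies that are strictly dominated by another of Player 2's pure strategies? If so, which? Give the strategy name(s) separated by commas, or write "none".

C4, C5

C1 is not dominated — it holds its own against C2 at V (3>-3); C3 at X (7>-9); C4 at V (3>-4); C5 at V (3>2).
C2 is not dominated — it holds its own against C1 at W (1>-5); C3 at X (5>-9); C4 at V (-3>-4); C5 at W (1>-9).
C3 is not dominated — it holds its own against C1 at V (8>3); C2 at V (8>-3); C4 at V (8>-4); C5 at V (8>2).
C3 strictly dominates C4 — V: 8>-4, W: 7>6, X: -9>-10, Y: 3>-9, Z: 4>-8.
C1 strictly dominates C5 — V: 3>2, W: -5>-9, X: 7>1, Y: -4>-8, Z: 0>-2.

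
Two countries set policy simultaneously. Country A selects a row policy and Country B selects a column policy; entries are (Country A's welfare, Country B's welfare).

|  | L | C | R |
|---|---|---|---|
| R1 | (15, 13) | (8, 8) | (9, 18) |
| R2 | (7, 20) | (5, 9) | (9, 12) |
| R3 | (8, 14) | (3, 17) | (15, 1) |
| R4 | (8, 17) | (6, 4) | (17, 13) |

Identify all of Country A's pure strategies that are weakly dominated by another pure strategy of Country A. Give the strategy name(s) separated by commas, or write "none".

R2, R3

Nothing dominates R1: R2 at L (15>7); R3 at L (15>8); R4 at L (15>8).
R2 is weakly dominated by R1 (L: 15>7, C: 8>5, R: 9=9).
R4 weakly dominates R3 — L: 8=8, C: 6>3, R: 17>15.
R4: no other strategy beats it everywhere (R1 at R (17>9); R2 at L (8>7); R3 at C (6>3)).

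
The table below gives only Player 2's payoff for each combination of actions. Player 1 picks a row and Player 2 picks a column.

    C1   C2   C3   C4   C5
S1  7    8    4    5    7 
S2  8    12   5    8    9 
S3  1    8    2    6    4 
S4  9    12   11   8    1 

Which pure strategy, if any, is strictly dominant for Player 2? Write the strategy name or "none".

C2

C2 vs C1: S1: 8>7, S2: 12>8, S3: 8>1, S4: 12>9.
C2 vs C3: S1: 8>4, S2: 12>5, S3: 8>2, S4: 12>11.
C2 vs C4: S1: 8>5, S2: 12>8, S3: 8>6, S4: 12>8.
C2 vs C5: S1: 8>7, S2: 12>9, S3: 8>4, S4: 12>1.
C2 strictly beats every other strategy against every opponent action, so it is strictly dominant.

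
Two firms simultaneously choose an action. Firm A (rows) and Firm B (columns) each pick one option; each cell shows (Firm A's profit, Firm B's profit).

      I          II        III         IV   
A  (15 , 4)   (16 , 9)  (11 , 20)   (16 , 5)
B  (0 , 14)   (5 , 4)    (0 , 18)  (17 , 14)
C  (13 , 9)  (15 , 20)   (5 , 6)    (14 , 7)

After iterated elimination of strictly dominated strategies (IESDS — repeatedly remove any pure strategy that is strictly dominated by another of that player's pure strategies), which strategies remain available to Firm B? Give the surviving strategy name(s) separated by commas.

III

For Firm A, A strictly dominates C on the remaining columns (I: 15>13, II: 16>15, III: 11>5, IV: 16>14); eliminate C.
For Firm B, III strictly dominates I on the remaining rows (A: 20>4, B: 18>14); eliminate I.
For Firm B, III strictly dominates II on the remaining rows (A: 20>9, B: 18>4); eliminate II.
Column IV is eliminated: III beats it against every remaining row (A: 20>5, B: 18>14).
Firm A's strategy B is strictly dominated by A (III: 11>0) and is removed.
Among the remaining strategies, none is strictly dominated by another pure strategy of the same player, so the elimination stops.
Surviving strategies — Firm A: {A}; Firm B: {III}.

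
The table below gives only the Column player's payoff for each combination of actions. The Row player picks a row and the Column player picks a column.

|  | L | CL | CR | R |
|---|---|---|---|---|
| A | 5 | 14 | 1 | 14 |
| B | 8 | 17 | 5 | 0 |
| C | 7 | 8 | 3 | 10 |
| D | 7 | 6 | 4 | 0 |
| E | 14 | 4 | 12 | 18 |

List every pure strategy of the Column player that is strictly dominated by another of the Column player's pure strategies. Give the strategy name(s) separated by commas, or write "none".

CR

L: no other strategy beats it everywhere (CL at D (7>6); CR at A (5>1); R at B (8>0)).
Nothing dominates CL: L at A (14>5); CR at A (14>1); R at A (14=14).
CR: dominated, since L does at least as well everywhere (A: 5>1, B: 8>5, C: 7>3, D: 7>4, E: 14>12).
R is not dominated — it holds its own against L at A (14>5); CL at A (14=14); CR at A (14>1).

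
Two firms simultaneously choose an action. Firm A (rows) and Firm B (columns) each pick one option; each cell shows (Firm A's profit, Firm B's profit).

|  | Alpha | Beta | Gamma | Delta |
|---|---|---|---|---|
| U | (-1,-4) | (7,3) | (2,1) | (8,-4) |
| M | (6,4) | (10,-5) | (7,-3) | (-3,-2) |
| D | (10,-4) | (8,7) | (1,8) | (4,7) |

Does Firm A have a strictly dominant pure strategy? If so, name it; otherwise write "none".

U fails to dominate M at Alpha (-1<6).
M fails to dominate U at Delta (-3<8).
D fails to dominate U at Gamma (1<2).
No single strategy dominates all the others.

none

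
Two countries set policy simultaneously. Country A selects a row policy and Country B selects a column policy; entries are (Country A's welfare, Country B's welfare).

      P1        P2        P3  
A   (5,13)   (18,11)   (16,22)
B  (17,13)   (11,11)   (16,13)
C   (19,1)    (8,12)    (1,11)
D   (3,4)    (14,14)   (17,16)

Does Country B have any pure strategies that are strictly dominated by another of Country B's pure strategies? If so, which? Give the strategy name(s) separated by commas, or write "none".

none

Nothing dominates P1: P2 at A (13>11); P3 at B (13=13).
P2 is not dominated — it holds its own against P1 at C (12>1); P3 at C (12>11).
P3: no other strategy beats it everywhere (P1 at A (22>13); P2 at A (22>11)).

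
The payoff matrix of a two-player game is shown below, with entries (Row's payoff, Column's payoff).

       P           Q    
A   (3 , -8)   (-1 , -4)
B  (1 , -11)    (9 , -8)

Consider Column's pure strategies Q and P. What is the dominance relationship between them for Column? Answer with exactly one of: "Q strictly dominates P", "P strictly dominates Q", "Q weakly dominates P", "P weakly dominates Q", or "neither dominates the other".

Q's payoffs vs P's, by Row's action — A: -4>-8, B: -8>-11.
Every comparison favours Q, so Q strictly dominates P.

Q strictly dominates P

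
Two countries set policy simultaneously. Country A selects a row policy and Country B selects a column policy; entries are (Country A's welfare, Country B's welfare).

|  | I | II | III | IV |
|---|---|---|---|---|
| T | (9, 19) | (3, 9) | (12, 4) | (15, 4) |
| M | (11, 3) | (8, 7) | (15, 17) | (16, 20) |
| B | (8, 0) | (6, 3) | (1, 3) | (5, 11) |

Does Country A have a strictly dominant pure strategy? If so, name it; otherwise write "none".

M vs T: I: 11>9, II: 8>3, III: 15>12, IV: 16>15.
M vs B: I: 11>8, II: 8>6, III: 15>1, IV: 16>5.
M strictly beats every other strategy against every opponent action, so it is strictly dominant.

M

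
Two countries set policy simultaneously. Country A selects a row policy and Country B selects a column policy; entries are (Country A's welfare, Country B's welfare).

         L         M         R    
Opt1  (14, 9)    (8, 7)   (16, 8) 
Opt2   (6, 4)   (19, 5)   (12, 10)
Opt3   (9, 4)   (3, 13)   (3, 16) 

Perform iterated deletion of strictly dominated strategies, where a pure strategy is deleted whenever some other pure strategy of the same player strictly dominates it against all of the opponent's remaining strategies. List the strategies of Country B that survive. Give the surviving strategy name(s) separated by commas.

Row Opt3 is eliminated: Opt1 beats it against every remaining column (L: 14>9, M: 8>3, R: 16>3).
For Country B, R strictly dominates M on the remaining rows (Opt1: 8>7, Opt2: 10>5); eliminate M.
Row Opt2 is eliminated: Opt1 beats it against every remaining column (L: 14>6, R: 16>12).
Country B's strategy R is strictly dominated by L (Opt1: 9>8) and is removed.
Among the remaining strategies, none is strictly dominated by another pure strategy of the same player, so the elimination stops.
Surviving strategies — Country A: {Opt1}; Country B: {L}.

L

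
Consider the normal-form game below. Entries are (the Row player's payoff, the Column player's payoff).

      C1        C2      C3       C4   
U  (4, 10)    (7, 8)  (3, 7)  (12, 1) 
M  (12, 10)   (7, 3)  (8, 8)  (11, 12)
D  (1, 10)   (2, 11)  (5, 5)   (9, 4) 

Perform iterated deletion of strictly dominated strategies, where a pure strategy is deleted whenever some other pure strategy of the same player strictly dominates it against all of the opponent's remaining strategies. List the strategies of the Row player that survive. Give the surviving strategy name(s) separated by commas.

U, M

For the Row player, M strictly dominates D on the remaining columns (C1: 12>1, C2: 7>2, C3: 8>5, C4: 11>9); eliminate D.
For the Column player, C1 strictly dominates C2 on the remaining rows (U: 10>8, M: 10>3); eliminate C2.
For the Column player, C1 strictly dominates C3 on the remaining rows (U: 10>7, M: 10>8); eliminate C3.
Among the remaining strategies, none is strictly dominated by another pure strategy of the same player, so the elimination stops.
Surviving strategies — the Row player: {U, M}; the Column player: {C1, C4}.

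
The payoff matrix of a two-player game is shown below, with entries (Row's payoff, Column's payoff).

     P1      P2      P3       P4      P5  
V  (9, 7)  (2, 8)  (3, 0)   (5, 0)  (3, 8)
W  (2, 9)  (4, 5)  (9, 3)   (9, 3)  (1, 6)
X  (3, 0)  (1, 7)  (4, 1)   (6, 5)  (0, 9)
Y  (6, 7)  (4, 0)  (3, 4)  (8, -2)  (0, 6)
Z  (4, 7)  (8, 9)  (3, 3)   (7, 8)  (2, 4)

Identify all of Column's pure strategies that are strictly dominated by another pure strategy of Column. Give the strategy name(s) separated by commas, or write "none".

P3, P4

P1: no other strategy beats it everywhere (P2 at W (9>5); P3 at V (7>0); P4 at V (7>0); P5 at W (9>6)).
Nothing dominates P2: P1 at V (8>7); P3 at V (8>0); P4 at V (8>0); P5 at V (8=8).
P5 strictly dominates P3 — V: 8>0, W: 6>3, X: 9>1, Y: 6>4, Z: 4>3.
P2 strictly dominates P4 — V: 8>0, W: 5>3, X: 7>5, Y: 0>-2, Z: 9>8.
P5: no other strategy beats it everywhere (P1 at V (8>7); P2 at V (8=8); P3 at V (8>0); P4 at V (8>0)).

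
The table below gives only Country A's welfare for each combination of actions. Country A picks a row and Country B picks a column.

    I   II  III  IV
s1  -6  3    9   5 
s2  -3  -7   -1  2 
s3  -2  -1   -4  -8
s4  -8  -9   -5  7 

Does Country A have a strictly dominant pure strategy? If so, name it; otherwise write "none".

none

s1 fails to dominate s2 at I (-6<-3).
s2 fails to dominate s1 at II (-7<3).
s3 fails to dominate s1 at II (-1<3).
s4 fails to dominate s1 at I (-8<-6).
No single strategy dominates all the others.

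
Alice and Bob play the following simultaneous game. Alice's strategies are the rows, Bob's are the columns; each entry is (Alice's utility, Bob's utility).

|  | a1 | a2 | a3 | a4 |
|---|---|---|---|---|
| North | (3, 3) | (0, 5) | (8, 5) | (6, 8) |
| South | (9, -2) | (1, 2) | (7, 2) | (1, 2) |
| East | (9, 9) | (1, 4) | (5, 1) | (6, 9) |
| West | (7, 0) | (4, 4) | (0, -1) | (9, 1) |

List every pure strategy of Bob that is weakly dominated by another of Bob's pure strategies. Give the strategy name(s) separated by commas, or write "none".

a1, a3

a1: dominated, since a4 does at least as well everywhere (North: 8>3, South: 2>-2, East: 9=9, West: 1>0).
Nothing dominates a2: a1 at North (5>3); a3 at East (4>1); a4 at West (4>1).
a3: dominated, since a2 does at least as well everywhere (North: 5=5, South: 2=2, East: 4>1, West: 4>-1).
a4 is not dominated — it holds its own against a1 at North (8>3); a2 at North (8>5); a3 at North (8>5).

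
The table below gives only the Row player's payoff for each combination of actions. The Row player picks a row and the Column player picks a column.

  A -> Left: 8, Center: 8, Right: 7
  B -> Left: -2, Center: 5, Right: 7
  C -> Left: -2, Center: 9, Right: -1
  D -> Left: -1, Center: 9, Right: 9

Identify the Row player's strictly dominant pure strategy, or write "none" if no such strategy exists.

A fails to dominate B at Right (7=7).
B fails to dominate A at Left (-2<8).
C fails to dominate A at Left (-2<8).
D fails to dominate A at Left (-1<8).
No single strategy dominates all the others.

none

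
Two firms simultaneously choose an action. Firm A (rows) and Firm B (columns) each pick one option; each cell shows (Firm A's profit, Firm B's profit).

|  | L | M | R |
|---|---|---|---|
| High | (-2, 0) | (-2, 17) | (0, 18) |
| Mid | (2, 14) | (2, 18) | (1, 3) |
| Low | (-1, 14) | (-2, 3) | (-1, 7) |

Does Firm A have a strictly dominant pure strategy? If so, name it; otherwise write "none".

Mid

Mid vs High: L: 2>-2, M: 2>-2, R: 1>0.
Mid vs Low: L: 2>-1, M: 2>-2, R: 1>-1.
Mid strictly beats every other strategy against every opponent action, so it is strictly dominant.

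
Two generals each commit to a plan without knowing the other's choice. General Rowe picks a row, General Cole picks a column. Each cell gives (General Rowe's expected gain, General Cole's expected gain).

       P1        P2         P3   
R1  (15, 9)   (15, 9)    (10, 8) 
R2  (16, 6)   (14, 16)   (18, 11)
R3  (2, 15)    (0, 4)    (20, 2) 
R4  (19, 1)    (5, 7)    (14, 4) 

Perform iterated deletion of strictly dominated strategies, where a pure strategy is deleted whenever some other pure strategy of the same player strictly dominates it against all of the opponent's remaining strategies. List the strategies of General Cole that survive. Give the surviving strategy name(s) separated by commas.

General Cole's strategy P3 is strictly dominated by P2 (R1: 9>8, R2: 16>11, R3: 4>2, R4: 7>4) and is removed.
Row R3 is eliminated: R1 beats it against every remaining column (P1: 15>2, P2: 15>0).
Among the remaining strategies, none is strictly dominated by another pure strategy of the same player, so the elimination stops.
Surviving strategies — General Rowe: {R1, R2, R4}; General Cole: {P1, P2}.

P1, P2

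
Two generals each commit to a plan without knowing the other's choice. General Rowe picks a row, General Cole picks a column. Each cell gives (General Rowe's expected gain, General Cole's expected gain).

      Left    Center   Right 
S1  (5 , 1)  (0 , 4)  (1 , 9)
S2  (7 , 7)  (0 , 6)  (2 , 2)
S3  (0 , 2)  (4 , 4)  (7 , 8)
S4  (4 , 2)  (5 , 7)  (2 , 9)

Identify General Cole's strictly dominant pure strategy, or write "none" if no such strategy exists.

none

Left fails to dominate Center at S1 (1<4).
Center fails to dominate Left at S2 (6<7).
Right fails to dominate Left at S2 (2<7).
No single strategy dominates all the others.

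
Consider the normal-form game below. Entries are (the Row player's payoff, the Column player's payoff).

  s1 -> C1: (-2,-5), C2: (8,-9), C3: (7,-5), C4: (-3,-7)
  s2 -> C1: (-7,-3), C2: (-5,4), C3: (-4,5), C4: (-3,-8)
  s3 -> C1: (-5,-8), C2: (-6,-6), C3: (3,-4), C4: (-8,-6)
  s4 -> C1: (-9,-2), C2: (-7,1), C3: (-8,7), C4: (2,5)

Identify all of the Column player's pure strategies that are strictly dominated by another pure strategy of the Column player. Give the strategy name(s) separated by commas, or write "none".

C1 is not dominated — it holds its own against C2 at s1 (-5>-9); C3 at s1 (-5=-5); C4 at s1 (-5>-7).
C3 strictly dominates C2 — s1: -5>-9, s2: 5>4, s3: -4>-6, s4: 7>1.
C3: no other strategy beats it everywhere (C1 at s1 (-5=-5); C2 at s1 (-5>-9); C4 at s1 (-5>-7)).
C4: dominated, since C3 does at least as well everywhere (s1: -5>-7, s2: 5>-8, s3: -4>-6, s4: 7>5).

C2, C4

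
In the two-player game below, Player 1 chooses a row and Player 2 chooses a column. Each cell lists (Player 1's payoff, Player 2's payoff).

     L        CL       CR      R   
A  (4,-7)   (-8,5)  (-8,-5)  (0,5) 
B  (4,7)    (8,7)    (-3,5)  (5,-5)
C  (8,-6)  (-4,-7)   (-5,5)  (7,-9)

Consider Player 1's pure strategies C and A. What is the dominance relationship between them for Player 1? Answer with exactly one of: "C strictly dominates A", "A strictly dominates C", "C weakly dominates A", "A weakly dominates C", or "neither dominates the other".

C strictly dominates A

C's payoffs vs A's, by Player 2's action — L: 8>4, CL: -4>-8, CR: -5>-8, R: 7>0.
C gives a strictly higher payoff against each choice by Player 2, so C strictly dominates A.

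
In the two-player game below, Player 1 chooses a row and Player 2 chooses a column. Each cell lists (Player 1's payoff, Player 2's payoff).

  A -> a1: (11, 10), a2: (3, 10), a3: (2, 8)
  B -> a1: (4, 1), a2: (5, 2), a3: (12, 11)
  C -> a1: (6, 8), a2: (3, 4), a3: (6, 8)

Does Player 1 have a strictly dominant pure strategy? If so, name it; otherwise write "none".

none

A fails to dominate B at a2 (3<5).
B fails to dominate A at a1 (4<11).
C fails to dominate A at a1 (6<11).
No single strategy dominates all the others.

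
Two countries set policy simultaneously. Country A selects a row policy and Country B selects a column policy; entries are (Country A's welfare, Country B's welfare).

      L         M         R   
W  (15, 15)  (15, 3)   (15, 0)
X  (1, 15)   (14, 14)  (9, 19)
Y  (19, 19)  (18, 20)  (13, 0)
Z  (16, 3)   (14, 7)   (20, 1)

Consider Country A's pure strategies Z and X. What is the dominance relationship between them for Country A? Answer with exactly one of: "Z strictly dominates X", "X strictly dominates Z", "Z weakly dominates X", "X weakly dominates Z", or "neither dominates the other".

Z weakly dominates X

Compare Z to X across each opponent action: L: 16>1, M: 14=14, R: 20>9.
Z is at least as good everywhere and strictly better somewhere (tied only at M), so Z weakly but not strictly dominates X.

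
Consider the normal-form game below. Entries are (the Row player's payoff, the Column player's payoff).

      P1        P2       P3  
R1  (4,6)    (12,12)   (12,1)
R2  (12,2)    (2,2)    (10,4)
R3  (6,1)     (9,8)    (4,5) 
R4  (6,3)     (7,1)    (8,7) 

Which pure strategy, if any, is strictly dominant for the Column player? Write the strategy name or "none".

P1 fails to dominate P2 at R1 (6<12).
P2 fails to dominate P1 at R2 (2=2).
P3 fails to dominate P1 at R1 (1<6).
No single strategy dominates all the others.

none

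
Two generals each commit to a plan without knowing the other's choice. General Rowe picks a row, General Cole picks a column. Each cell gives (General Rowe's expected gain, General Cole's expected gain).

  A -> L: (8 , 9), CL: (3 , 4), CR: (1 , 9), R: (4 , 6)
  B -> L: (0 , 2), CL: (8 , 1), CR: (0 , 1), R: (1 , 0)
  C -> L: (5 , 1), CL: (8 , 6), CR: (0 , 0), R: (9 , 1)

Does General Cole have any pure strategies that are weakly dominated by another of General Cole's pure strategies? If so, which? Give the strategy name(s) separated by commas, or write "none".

CR, R

L: no other strategy beats it everywhere (CL at A (9>4); CR at B (2>1); R at A (9>6)).
CL is not dominated — it holds its own against L at C (6>1); CR at C (6>0); R at B (1>0).
CR is weakly dominated by L (A: 9=9, B: 2>1, C: 1>0).
R: dominated, since L does at least as well everywhere (A: 9>6, B: 2>0, C: 1=1).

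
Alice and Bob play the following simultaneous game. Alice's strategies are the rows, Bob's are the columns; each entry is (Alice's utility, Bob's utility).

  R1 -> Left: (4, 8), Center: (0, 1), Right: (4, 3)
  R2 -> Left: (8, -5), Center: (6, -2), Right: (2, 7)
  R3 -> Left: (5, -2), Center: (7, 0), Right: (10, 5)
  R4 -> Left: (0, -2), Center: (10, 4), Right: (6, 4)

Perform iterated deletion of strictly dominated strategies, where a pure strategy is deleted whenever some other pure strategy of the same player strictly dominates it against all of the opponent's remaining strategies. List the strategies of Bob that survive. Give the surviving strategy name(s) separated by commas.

Center, Right

For Alice, R3 strictly dominates R1 on the remaining columns (Left: 5>4, Center: 7>0, Right: 10>4); eliminate R1.
Column Left is eliminated: Center beats it against every remaining row (R2: -2>-5, R3: 0>-2, R4: 4>-2).
For Alice, R3 strictly dominates R2 on the remaining columns (Center: 7>6, Right: 10>2); eliminate R2.
Among the remaining strategies, none is strictly dominated by another pure strategy of the same player, so the elimination stops.
Surviving strategies — Alice: {R3, R4}; Bob: {Center, Right}.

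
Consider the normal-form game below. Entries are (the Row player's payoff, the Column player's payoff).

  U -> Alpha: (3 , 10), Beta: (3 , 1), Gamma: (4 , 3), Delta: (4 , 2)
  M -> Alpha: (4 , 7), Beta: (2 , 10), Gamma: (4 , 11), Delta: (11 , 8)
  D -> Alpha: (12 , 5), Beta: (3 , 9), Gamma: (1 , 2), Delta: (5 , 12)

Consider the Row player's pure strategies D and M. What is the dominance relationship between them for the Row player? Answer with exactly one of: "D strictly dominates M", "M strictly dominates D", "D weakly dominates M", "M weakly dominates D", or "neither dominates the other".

neither dominates the other

D's payoffs vs M's, by the Column player's action — Alpha: 12>4, Beta: 3>2, Gamma: 1<4, Delta: 5<11.
D does better at Alpha, Beta but worse at Gamma, Delta; neither strategy dominates the other.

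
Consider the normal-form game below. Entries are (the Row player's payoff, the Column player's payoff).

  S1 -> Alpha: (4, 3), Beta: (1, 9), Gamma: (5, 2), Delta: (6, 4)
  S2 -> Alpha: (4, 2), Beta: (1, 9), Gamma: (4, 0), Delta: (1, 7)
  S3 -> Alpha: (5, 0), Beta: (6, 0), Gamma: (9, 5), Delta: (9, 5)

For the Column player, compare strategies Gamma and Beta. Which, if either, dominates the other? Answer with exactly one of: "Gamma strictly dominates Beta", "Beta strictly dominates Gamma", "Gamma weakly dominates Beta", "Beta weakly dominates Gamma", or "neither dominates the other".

Gamma's payoffs vs Beta's, by the Row player's action — S1: 2<9, S2: 0<9, S3: 5>0.
Gamma does better at S3 but worse at S1, S2; neither strategy dominates the other.

neither dominates the other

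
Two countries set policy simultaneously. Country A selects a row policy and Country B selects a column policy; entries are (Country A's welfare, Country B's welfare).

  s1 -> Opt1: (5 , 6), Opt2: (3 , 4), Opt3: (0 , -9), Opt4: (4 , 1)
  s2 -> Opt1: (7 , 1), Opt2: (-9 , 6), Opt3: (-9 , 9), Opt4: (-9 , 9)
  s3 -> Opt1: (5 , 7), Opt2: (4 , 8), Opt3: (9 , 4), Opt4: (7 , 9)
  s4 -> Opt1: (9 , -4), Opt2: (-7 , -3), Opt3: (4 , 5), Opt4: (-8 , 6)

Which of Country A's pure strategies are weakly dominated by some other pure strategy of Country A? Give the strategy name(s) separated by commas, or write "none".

s3 weakly dominates s1 — Opt1: 5=5, Opt2: 4>3, Opt3: 9>0, Opt4: 7>4.
s2 is weakly dominated by s4 (Opt1: 9>7, Opt2: -7>-9, Opt3: 4>-9, Opt4: -8>-9).
Nothing dominates s3: s1 at Opt2 (4>3); s2 at Opt2 (4>-9); s4 at Opt2 (4>-7).
s4 is not dominated — it holds its own against s1 at Opt1 (9>5); s2 at Opt1 (9>7); s3 at Opt1 (9>5).

s1, s2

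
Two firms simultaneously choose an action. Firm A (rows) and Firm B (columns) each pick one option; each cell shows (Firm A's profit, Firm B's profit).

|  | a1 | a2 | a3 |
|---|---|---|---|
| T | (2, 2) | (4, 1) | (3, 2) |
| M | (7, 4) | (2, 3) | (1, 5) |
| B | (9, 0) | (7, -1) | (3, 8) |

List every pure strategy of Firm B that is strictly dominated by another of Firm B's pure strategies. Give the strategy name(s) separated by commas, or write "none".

a2

a1: no other strategy beats it everywhere (a2 at T (2>1); a3 at T (2=2)).
a1 strictly dominates a2 — T: 2>1, M: 4>3, B: 0>-1.
Nothing dominates a3: a1 at T (2=2); a2 at T (2>1).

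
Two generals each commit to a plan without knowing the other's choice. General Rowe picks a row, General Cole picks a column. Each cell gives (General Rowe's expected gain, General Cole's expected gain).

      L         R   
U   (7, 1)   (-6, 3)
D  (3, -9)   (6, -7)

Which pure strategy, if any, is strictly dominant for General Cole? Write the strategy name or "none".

R vs L: U: 3>1, D: -7>-9.
R strictly beats every other strategy against every opponent action, so it is strictly dominant.

R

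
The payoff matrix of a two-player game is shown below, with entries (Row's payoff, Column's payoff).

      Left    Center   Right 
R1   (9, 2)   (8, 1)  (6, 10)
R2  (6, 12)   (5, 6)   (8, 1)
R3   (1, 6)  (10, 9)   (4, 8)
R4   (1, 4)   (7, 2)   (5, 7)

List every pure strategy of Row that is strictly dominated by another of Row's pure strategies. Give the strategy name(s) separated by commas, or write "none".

R4

R1: no other strategy beats it everywhere (R2 at Left (9>6); R3 at Left (9>1); R4 at Left (9>1)).
R2: no other strategy beats it everywhere (R1 at Right (8>6); R3 at Left (6>1); R4 at Left (6>1)).
Nothing dominates R3: R1 at Center (10>8); R2 at Center (10>5); R4 at Left (1=1).
R4 is strictly dominated by R1 (Left: 9>1, Center: 8>7, Right: 6>5).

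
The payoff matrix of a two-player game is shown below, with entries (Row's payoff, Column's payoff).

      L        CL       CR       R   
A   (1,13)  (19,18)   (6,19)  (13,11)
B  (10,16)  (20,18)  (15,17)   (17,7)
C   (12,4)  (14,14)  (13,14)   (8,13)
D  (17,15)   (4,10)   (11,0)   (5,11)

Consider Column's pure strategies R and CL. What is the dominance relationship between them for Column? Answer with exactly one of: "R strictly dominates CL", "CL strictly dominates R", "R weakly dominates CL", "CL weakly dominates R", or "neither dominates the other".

R's payoffs vs CL's, by Row's action — A: 11<18, B: 7<18, C: 13<14, D: 11>10.
R does better at D but worse at A, B, C; neither strategy dominates the other.

neither dominates the other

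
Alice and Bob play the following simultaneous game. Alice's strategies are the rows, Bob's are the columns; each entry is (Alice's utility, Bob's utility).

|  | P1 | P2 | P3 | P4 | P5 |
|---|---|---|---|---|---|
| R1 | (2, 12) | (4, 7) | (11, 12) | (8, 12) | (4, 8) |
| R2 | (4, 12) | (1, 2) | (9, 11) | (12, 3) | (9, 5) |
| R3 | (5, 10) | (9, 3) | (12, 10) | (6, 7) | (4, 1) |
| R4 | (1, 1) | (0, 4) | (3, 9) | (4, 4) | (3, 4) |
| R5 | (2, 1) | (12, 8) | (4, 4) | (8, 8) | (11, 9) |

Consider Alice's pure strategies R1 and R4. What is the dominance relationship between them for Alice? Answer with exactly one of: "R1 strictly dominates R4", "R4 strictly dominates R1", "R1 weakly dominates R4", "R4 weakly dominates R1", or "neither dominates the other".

R1's payoffs vs R4's, by Bob's action — P1: 2>1, P2: 4>0, P3: 11>3, P4: 8>4, P5: 4>3.
R1 gives a strictly higher payoff against each choice by Bob, so R1 strictly dominates R4.

R1 strictly dominates R4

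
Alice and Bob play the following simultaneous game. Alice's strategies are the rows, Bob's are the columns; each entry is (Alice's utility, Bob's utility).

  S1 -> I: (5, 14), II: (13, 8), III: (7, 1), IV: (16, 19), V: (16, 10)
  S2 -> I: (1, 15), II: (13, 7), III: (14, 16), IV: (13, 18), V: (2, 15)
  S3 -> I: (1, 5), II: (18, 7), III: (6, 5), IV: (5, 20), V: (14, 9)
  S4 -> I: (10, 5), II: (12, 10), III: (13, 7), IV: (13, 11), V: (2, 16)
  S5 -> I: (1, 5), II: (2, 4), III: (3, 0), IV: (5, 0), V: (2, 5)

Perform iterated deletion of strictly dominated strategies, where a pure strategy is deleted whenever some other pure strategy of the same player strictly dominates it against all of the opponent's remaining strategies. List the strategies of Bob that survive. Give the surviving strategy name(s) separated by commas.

IV

Row S5 is eliminated: S1 beats it against every remaining column (I: 5>1, II: 13>2, III: 7>3, IV: 16>5, V: 16>2).
Column I is eliminated: IV beats it against every remaining row (S1: 19>14, S2: 18>15, S3: 20>5, S4: 11>5).
Bob's strategy II is strictly dominated by IV (S1: 19>8, S2: 18>7, S3: 20>7, S4: 11>10) and is removed.
For Alice, S1 strictly dominates S3 on the remaining columns (III: 7>6, IV: 16>5, V: 16>14); eliminate S3.
Column III is eliminated: IV beats it against every remaining row (S1: 19>1, S2: 18>16, S4: 11>7).
Alice's strategy S2 is strictly dominated by S1 (IV: 16>13, V: 16>2) and is removed.
Alice's strategy S4 is strictly dominated by S1 (IV: 16>13, V: 16>2) and is removed.
Column V is eliminated: IV beats it against every remaining row (S1: 19>10).
Among the remaining strategies, none is strictly dominated by another pure strategy of the same player, so the elimination stops.
Surviving strategies — Alice: {S1}; Bob: {IV}.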